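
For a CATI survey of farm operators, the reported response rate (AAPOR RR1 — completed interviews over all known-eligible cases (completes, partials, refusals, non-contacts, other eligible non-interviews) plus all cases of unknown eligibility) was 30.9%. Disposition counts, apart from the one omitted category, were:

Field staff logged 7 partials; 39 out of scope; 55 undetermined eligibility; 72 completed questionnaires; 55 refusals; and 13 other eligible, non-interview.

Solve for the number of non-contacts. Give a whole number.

RR1 = 72 / D = 0.309
D = 72 / 0.309 = 233.0
Other denominator terms total 202
non-contacts = 233.0 − 202 ≈ 31

31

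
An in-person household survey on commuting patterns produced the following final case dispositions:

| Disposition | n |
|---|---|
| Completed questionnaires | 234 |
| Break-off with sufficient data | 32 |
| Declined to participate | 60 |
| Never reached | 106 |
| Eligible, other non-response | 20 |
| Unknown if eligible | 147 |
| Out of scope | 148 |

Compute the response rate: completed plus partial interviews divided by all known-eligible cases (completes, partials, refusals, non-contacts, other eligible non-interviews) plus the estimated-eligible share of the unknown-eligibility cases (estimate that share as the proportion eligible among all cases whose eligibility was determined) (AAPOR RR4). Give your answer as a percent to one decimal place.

Top → 234 + 32 = 266
Eligible (known) → 234 + 32 + 60 + 106 + 20 = 452
e = 452 / (452 + 148) = 452 / 600 = 0.7533
e × U → 0.7533 × 147 = 110.74
Base → 452 + 110.74 = 562.74
RR4 = 266 / 562.74 = 0.4727

47.3%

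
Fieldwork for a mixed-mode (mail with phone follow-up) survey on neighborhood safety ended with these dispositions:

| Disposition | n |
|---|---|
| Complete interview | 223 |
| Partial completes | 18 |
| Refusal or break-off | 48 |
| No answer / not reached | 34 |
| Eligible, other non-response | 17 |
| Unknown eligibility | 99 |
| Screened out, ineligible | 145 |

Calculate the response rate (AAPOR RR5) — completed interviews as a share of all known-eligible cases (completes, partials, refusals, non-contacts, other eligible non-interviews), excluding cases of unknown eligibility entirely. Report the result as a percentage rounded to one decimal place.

65.6%

Top: 223
Denominator: 223 + 18 + 48 + 34 + 17 = 340
RR5 = 223 / 340 = 0.6559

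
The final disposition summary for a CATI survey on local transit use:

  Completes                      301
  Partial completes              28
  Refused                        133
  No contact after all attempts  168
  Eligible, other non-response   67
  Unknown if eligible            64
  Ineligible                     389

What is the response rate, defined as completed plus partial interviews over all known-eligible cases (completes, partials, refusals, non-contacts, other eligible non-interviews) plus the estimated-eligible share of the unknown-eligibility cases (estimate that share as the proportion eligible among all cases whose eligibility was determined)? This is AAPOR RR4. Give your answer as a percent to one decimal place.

44.6%

Top = 301 + 28 = 329
Known eligible = 301 + 28 + 133 + 168 + 67 = 697
e = 697 / (697 + 389) = 697 / 1086 = 0.6418
Estimated eligible among unknowns = 0.6418 × 64 = 41.08
Base = 697 + 41.08 = 738.08
RR4 = 329 / 738.08 = 0.4458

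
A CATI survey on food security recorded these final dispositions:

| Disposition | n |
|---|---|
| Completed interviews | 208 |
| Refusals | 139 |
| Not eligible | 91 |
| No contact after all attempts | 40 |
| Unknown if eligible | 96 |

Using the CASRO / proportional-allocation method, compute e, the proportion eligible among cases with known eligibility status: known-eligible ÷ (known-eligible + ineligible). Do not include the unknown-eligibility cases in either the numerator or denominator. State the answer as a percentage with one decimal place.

Known eligible: 208 + 139 + 40 = 387
e = 387 / (387 + 91) = 387 / 478 = 0.8096

81.0%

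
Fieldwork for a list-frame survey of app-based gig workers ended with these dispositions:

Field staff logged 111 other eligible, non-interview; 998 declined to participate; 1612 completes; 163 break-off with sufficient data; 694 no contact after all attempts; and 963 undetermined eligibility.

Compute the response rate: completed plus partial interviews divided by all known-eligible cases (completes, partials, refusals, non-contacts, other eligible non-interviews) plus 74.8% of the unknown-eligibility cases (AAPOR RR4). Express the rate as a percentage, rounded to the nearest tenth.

41.3%

Numerator: 1612 + 163 = 1775
Determined eligible: 1612 + 163 + 998 + 694 + 111 = 3578
e × U: 0.7480 × 963 = 720.32
Base: 3578 + 720.32 = 4298.32
RR4 = 1775 / 4298.32 = 0.4130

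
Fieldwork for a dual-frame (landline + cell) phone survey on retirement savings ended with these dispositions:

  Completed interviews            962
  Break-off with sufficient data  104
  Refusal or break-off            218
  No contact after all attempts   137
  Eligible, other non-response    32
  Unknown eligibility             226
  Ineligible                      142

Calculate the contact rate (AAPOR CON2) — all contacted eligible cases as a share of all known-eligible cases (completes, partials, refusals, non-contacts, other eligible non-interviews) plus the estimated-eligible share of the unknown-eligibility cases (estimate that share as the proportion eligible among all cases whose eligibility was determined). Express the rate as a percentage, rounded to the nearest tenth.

Top: 962 + 104 + 218 + 32 = 1316
Known eligible: 962 + 104 + 218 + 137 + 32 = 1453
e = 1453 / (1453 + 142) = 1453 / 1595 = 0.9110
e × U: 0.9110 × 226 = 205.89
Denominator: 1453 + 205.89 = 1658.89
CON2 = 1316 / 1658.89 = 0.7933

79.3%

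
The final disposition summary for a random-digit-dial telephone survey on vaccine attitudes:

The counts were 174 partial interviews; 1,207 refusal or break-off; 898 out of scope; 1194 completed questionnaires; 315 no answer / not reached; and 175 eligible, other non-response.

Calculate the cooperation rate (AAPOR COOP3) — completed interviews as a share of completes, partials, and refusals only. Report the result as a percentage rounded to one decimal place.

46.4%

Num → 1194
Denom → 1194 + 174 + 1207 = 2575
COOP3 = 1194 / 2575 = 0.4637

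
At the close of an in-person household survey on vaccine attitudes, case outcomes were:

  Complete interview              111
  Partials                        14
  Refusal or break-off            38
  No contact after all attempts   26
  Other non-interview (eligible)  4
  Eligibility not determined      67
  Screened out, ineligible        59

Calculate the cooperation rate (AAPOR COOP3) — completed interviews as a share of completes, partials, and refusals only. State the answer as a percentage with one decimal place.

Num = 111
Denom = 111 + 14 + 38 = 163
COOP3 = 111 / 163 = 0.6810

68.1%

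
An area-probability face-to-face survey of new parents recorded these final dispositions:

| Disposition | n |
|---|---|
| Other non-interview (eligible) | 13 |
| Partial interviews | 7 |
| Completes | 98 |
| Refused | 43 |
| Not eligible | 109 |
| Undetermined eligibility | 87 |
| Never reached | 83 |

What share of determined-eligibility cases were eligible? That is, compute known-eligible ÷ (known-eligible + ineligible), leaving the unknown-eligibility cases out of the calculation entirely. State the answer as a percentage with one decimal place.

Determined eligible: 98 + 7 + 43 + 83 + 13 = 244
e = 244 / (244 + 109) = 244 / 353 = 0.6912

69.1%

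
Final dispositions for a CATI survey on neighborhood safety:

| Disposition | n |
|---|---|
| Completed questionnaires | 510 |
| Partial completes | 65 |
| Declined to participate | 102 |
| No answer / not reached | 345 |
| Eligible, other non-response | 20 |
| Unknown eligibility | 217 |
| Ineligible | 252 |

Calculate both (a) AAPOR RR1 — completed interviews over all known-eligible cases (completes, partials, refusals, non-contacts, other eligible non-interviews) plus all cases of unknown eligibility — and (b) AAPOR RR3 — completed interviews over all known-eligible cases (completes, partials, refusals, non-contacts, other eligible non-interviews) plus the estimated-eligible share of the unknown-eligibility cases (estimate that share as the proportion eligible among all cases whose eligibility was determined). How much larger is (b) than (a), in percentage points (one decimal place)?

1.4

Num: 510
Base: 510 + 65 + 102 + 345 + 20 + 217 = 1259
RR1 = 510 / 1259 = 0.4051
Determined eligible: 510 + 65 + 102 + 345 + 20 = 1042
e = 1042 / (1042 + 252) = 1042 / 1294 = 0.8053
Estimated eligible among unknowns: 0.8053 × 217 = 174.75
Base: 1042 + 174.75 = 1216.75
RR3 = 510 / 1216.75 = 0.4191
Difference = 41.91 − 40.51 = 1.40 percentage points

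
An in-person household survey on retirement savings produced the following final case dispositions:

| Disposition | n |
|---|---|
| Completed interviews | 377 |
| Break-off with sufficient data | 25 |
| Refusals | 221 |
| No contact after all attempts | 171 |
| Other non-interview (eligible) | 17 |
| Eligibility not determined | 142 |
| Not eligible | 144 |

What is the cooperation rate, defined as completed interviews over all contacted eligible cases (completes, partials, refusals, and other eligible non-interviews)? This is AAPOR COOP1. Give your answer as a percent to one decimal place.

Top = 377
Base = 377 + 25 + 221 + 17 = 640
COOP1 = 377 / 640 = 0.5891

58.9%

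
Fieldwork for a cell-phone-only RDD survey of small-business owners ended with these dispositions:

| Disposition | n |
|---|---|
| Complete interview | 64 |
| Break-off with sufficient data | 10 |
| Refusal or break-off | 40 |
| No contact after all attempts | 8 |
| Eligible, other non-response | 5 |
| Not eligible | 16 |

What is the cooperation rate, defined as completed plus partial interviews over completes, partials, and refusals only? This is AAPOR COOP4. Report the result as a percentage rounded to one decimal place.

64.9%

Top → 64 + 10 = 74
Denom → 64 + 10 + 40 = 114
COOP4 = 74 / 114 = 0.6491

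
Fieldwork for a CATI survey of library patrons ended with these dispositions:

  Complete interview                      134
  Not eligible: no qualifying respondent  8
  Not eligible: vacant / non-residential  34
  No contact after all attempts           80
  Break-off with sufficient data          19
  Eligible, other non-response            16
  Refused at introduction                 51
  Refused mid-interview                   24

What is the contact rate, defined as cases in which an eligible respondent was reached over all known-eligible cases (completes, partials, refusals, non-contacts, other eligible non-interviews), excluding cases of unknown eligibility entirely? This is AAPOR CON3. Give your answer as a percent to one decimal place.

75.3%

Refusals = 51 + 24 = 75
Not eligible = 8 + 34 = 42
Numerator = 134 + 19 + 75 + 16 = 244
Base = 134 + 19 + 75 + 80 + 16 = 324
CON3 = 244 / 324 = 0.7531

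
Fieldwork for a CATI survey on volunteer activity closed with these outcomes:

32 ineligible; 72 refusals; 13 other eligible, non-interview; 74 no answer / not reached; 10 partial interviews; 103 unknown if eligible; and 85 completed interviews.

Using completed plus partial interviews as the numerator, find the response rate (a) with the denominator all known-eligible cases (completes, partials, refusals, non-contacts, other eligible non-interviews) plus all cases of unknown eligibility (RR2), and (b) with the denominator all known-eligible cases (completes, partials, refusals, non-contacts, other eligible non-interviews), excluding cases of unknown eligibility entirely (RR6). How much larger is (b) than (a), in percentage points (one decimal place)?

Top = 85 + 10 = 95
Denominator = 85 + 10 + 72 + 74 + 13 + 103 = 357
RR2 = 95 / 357 = 0.2661
Denominator = 85 + 10 + 72 + 74 + 13 = 254
RR6 = 95 / 254 = 0.3740
Difference = 37.40 − 26.61 = 10.79 percentage points

10.8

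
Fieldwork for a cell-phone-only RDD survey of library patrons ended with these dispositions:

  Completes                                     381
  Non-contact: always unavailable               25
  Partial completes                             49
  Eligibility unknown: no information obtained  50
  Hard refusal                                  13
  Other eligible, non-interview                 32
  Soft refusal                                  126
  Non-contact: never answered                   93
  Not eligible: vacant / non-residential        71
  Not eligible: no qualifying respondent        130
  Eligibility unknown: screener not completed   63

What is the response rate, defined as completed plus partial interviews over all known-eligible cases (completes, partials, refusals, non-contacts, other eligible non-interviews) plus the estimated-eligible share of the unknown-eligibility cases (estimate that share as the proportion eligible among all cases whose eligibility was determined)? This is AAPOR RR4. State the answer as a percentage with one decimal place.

53.3%

Refused = 13 + 126 = 139
Never reached = 93 + 25 = 118
Unknown eligibility = 63 + 50 = 113
Out of scope = 130 + 71 = 201
Numerator: 381 + 49 = 430
Determined eligible: 381 + 49 + 139 + 118 + 32 = 719
e = 719 / (719 + 201) = 719 / 920 = 0.7815
e × U: 0.7815 × 113 = 88.31
Denominator: 719 + 88.31 = 807.31
RR4 = 430 / 807.31 = 0.5326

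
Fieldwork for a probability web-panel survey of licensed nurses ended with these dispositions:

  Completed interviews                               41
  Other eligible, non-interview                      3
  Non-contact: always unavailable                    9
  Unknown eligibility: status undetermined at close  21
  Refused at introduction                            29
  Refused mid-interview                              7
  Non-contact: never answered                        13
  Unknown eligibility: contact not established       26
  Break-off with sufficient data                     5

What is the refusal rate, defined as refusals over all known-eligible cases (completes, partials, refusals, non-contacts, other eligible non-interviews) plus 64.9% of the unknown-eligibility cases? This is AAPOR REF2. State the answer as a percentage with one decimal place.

26.2%

Refused = 29 + 7 = 36
Non-contacts = 13 + 9 = 22
Eligibility not determined = 26 + 21 = 47
Num → 36
Eligible (known) → 41 + 5 + 36 + 22 + 3 = 107
e × U → 0.6490 × 47 = 30.50
Base → 107 + 30.50 = 137.50
REF2 = 36 / 137.50 = 0.2618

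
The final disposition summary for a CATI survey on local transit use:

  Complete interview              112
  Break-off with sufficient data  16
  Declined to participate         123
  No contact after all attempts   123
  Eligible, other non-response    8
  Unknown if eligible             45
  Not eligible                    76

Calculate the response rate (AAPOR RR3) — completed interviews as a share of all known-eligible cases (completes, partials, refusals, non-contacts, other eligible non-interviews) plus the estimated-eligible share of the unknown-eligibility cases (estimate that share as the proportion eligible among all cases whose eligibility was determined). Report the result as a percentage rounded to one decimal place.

Numerator → 112
Determined eligible → 112 + 16 + 123 + 123 + 8 = 382
e = 382 / (382 + 76) = 382 / 458 = 0.8341
Estimated eligible among unknowns → 0.8341 × 45 = 37.53
Denominator → 382 + 37.53 = 419.53
RR3 = 112 / 419.53 = 0.2670

26.7%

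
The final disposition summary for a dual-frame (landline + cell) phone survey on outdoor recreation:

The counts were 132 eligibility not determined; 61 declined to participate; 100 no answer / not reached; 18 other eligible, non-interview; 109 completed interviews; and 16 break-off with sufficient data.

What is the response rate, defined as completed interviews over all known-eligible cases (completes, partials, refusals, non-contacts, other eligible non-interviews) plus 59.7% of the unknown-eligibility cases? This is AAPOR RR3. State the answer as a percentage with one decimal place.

Numerator = 109
Known eligible = 109 + 16 + 61 + 100 + 18 = 304
Estimated eligible among unknowns = 0.5970 × 132 = 78.80
Denominator = 304 + 78.80 = 382.80
RR3 = 109 / 382.80 = 0.2847

28.5%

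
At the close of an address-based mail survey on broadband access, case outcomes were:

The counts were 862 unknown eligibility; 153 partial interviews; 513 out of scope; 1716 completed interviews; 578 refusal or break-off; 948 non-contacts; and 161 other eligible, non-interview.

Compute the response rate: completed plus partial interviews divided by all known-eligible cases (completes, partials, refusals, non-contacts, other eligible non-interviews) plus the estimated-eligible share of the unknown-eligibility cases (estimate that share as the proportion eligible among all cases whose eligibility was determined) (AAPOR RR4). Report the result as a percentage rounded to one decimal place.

43.4%

Numerator → 1716 + 153 = 1869
Known eligible → 1716 + 153 + 578 + 948 + 161 = 3556
e = 3556 / (3556 + 513) = 3556 / 4069 = 0.8739
e × U → 0.8739 × 862 = 753.30
Denom → 3556 + 753.30 = 4309.30
RR4 = 1869 / 4309.30 = 0.4337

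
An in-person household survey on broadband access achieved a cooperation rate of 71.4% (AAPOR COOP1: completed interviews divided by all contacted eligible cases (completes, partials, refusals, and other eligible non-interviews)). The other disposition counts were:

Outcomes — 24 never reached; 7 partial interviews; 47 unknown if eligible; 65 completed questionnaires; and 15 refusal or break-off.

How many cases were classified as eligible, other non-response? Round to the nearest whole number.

4

COOP1 = 65 / D = 0.714
D = 65 / 0.714 = 91.0
Remaining denominator categories sum to 87
eligible, other non-response = 91.0 − 87 ≈ 4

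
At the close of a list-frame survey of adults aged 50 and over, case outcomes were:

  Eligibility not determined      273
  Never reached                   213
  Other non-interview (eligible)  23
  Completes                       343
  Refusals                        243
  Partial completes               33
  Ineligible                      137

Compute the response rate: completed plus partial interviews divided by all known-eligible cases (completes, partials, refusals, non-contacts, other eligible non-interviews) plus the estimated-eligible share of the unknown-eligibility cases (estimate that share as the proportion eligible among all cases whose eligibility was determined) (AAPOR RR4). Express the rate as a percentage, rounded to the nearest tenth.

34.5%

Top: 343 + 33 = 376
Known eligible: 343 + 33 + 243 + 213 + 23 = 855
e = 855 / (855 + 137) = 855 / 992 = 0.8619
e × U: 0.8619 × 273 = 235.30
Denom: 855 + 235.30 = 1090.30
RR4 = 376 / 1090.30 = 0.3449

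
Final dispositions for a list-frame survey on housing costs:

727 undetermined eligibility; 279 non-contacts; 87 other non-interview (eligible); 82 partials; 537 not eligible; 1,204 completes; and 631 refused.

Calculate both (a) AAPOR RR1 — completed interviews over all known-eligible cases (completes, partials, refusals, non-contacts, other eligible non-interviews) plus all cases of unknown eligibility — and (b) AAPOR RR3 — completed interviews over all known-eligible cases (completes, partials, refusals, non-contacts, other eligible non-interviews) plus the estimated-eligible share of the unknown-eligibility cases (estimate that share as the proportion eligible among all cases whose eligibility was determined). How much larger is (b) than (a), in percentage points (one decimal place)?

1.9

Top → 1204
Denominator → 1204 + 82 + 631 + 279 + 87 + 727 = 3010
RR1 = 1204 / 3010 = 0.4000
Eligible (known) → 1204 + 82 + 631 + 279 + 87 = 2283
e = 2283 / (2283 + 537) = 2283 / 2820 = 0.8096
e × U → 0.8096 × 727 = 588.58
Denominator → 2283 + 588.58 = 2871.58
RR3 = 1204 / 2871.58 = 0.4193
Difference = 41.93 − 40.00 = 1.93 percentage points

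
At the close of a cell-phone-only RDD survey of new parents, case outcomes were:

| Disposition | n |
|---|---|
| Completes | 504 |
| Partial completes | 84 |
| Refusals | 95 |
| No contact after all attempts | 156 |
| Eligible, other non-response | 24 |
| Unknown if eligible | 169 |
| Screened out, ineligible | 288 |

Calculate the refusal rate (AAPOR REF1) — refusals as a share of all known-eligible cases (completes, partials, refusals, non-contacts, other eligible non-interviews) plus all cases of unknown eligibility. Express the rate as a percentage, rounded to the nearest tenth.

Num → 95
Denominator → 504 + 84 + 95 + 156 + 24 + 169 = 1032
REF1 = 95 / 1032 = 0.0921

9.2%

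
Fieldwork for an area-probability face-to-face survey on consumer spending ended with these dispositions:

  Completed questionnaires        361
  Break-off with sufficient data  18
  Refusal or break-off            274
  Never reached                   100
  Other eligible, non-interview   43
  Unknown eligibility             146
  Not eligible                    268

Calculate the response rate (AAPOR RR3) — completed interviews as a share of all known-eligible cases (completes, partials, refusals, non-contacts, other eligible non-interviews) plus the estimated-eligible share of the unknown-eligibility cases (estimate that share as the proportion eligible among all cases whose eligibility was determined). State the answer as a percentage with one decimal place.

39.9%

Num: 361
Eligible (known): 361 + 18 + 274 + 100 + 43 = 796
e = 796 / (796 + 268) = 796 / 1064 = 0.7481
Eligible share of unknowns: 0.7481 × 146 = 109.22
Base: 796 + 109.22 = 905.22
RR3 = 361 / 905.22 = 0.3988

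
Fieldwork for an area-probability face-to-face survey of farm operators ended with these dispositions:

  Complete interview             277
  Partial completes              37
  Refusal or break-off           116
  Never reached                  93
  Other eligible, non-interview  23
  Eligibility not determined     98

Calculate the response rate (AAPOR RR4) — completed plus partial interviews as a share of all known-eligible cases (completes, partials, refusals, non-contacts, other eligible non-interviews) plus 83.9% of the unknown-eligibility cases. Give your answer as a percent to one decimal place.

Num → 277 + 37 = 314
Known eligible → 277 + 37 + 116 + 93 + 23 = 546
Eligible share of unknowns → 0.8390 × 98 = 82.22
Base → 546 + 82.22 = 628.22
RR4 = 314 / 628.22 = 0.4998

50.0%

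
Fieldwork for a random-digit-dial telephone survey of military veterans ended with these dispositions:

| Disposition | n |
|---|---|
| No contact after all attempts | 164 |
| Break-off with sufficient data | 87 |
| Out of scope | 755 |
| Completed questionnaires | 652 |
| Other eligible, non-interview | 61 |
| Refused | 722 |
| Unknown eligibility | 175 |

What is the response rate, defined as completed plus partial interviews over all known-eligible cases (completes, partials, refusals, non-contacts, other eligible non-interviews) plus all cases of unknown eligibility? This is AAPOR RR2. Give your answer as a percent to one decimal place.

Numerator → 652 + 87 = 739
Denominator → 652 + 87 + 722 + 164 + 61 + 175 = 1861
RR2 = 739 / 1861 = 0.3971

39.7%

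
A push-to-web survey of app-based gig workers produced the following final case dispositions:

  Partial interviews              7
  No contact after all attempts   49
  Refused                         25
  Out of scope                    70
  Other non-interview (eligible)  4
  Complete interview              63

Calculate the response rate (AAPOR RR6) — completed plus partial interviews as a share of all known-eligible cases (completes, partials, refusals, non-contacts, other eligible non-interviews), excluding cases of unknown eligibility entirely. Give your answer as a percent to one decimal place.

47.3%

Top = 63 + 7 = 70
Denominator = 63 + 7 + 25 + 49 + 4 = 148
RR6 = 70 / 148 = 0.4730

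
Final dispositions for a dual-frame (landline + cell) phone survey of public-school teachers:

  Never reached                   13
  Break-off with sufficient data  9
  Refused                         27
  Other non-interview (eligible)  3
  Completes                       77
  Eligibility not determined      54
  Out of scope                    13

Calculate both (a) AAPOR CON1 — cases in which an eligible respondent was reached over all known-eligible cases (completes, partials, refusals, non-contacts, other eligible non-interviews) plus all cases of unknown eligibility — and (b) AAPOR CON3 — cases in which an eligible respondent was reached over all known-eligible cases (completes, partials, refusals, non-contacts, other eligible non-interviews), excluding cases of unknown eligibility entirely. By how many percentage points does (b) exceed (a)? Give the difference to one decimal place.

26.5

Num: 77 + 9 + 27 + 3 = 116
Denominator: 77 + 9 + 27 + 13 + 3 + 54 = 183
CON1 = 116 / 183 = 0.6339
Denominator: 77 + 9 + 27 + 13 + 3 = 129
CON3 = 116 / 129 = 0.8992
Difference = 89.92 − 63.39 = 26.53 percentage points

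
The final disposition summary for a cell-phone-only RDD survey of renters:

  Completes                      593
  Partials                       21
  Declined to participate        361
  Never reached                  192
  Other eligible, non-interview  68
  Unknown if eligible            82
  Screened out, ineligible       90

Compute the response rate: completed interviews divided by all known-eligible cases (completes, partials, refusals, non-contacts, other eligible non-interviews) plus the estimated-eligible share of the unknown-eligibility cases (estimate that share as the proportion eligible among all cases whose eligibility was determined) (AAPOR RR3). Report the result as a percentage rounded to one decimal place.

Top → 593
Determined eligible → 593 + 21 + 361 + 192 + 68 = 1235
e = 1235 / (1235 + 90) = 1235 / 1325 = 0.9321
e × U → 0.9321 × 82 = 76.43
Denom → 1235 + 76.43 = 1311.43
RR3 = 593 / 1311.43 = 0.4522

45.2%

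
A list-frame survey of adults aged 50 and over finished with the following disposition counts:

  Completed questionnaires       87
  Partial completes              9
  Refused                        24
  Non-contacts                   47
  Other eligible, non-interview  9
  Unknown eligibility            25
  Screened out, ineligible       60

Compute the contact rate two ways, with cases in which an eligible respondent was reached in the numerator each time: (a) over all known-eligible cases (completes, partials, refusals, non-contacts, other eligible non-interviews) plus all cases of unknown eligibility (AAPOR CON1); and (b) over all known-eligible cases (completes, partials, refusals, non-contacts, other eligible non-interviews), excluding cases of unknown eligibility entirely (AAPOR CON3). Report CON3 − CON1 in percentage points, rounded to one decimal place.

9.1

Top = 87 + 9 + 24 + 9 = 129
Denom = 87 + 9 + 24 + 47 + 9 + 25 = 201
CON1 = 129 / 201 = 0.6418
Denom = 87 + 9 + 24 + 47 + 9 = 176
CON3 = 129 / 176 = 0.7330
Difference = 73.30 − 64.18 = 9.12 percentage points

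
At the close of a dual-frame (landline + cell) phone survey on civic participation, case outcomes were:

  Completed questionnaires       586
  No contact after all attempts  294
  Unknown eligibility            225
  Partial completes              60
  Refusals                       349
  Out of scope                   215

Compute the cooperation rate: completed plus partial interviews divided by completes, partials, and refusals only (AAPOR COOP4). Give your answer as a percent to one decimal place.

64.9%

Numerator = 586 + 60 = 646
Denominator = 586 + 60 + 349 = 995
COOP4 = 646 / 995 = 0.6492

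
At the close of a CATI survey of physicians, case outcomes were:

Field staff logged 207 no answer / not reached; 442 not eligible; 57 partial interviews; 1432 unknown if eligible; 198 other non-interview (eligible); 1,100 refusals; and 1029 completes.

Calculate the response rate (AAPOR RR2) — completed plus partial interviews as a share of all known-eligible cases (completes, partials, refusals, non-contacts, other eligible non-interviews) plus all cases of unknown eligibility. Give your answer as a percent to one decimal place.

27.0%

Numerator = 1029 + 57 = 1086
Denominator = 1029 + 57 + 1100 + 207 + 198 + 1432 = 4023
RR2 = 1086 / 4023 = 0.2699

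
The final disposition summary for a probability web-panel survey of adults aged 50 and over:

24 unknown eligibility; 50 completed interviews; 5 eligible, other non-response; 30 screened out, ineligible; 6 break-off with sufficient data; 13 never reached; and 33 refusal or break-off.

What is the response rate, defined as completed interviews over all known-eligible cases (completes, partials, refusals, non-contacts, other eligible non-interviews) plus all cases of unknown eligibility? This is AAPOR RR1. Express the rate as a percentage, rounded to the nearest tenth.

38.2%

Numerator: 50
Denom: 50 + 6 + 33 + 13 + 5 + 24 = 131
RR1 = 50 / 131 = 0.3817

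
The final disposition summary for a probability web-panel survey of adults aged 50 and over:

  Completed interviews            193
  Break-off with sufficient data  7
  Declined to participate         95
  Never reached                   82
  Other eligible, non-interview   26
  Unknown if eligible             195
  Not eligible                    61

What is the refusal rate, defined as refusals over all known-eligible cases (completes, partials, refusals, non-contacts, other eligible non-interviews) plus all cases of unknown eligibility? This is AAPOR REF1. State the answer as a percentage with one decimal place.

Top = 95
Denom = 193 + 7 + 95 + 82 + 26 + 195 = 598
REF1 = 95 / 598 = 0.1589

15.9%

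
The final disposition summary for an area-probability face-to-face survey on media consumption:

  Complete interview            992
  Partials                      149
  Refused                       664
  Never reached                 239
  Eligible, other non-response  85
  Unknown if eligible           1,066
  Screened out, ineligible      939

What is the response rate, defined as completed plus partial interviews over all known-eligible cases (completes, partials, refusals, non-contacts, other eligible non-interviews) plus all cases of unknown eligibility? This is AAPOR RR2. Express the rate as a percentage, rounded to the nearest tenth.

35.7%

Num: 992 + 149 = 1141
Denominator: 992 + 149 + 664 + 239 + 85 + 1066 = 3195
RR2 = 1141 / 3195 = 0.3571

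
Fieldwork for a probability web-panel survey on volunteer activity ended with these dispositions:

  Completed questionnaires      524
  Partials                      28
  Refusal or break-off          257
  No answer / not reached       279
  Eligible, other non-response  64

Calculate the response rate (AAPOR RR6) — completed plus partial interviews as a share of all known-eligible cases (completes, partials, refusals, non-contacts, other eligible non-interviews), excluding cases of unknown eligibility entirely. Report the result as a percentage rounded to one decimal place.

Numerator = 524 + 28 = 552
Base = 524 + 28 + 257 + 279 + 64 = 1152
RR6 = 552 / 1152 = 0.4792

47.9%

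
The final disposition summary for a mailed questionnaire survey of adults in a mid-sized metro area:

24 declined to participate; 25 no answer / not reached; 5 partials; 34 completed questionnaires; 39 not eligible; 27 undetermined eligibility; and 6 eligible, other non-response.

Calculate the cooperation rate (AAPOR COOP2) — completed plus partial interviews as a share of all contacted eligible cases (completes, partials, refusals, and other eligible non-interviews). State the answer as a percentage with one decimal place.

56.5%

Numerator = 34 + 5 = 39
Denom = 34 + 5 + 24 + 6 = 69
COOP2 = 39 / 69 = 0.5652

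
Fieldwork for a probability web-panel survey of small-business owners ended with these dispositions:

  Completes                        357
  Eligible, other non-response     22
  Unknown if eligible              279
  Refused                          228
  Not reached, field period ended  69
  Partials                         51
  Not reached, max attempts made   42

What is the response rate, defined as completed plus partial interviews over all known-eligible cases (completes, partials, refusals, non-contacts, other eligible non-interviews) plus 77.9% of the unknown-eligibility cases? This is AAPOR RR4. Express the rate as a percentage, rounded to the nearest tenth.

41.4%

Never reached = 69 + 42 = 111
Numerator = 357 + 51 = 408
Determined eligible = 357 + 51 + 228 + 111 + 22 = 769
Eligible share of unknowns = 0.7790 × 279 = 217.34
Base = 769 + 217.34 = 986.34
RR4 = 408 / 986.34 = 0.4137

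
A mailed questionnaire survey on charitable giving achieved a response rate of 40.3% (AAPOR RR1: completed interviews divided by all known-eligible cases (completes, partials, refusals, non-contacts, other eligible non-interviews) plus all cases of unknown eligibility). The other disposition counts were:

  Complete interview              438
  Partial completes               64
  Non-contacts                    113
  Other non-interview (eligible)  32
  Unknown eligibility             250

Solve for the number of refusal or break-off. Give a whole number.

RR1 = 438 / D = 0.403
D = 438 / 0.403 = 1086.8
Other denominator terms total 897
refusal or break-off = 1086.8 − 897 ≈ 190

190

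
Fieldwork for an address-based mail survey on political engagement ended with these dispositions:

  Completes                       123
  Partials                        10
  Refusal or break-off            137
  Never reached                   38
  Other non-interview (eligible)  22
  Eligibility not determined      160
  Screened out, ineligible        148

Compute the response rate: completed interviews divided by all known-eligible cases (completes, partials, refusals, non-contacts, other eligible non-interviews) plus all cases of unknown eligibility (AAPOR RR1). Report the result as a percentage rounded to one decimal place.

Numerator → 123
Base → 123 + 10 + 137 + 38 + 22 + 160 = 490
RR1 = 123 / 490 = 0.2510

25.1%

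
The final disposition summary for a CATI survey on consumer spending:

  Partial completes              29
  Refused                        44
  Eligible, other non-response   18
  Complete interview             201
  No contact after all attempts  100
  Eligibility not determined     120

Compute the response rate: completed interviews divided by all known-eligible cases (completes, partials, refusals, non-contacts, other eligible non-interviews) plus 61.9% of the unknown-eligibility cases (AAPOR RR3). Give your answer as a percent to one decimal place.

Num: 201
Determined eligible: 201 + 29 + 44 + 100 + 18 = 392
Estimated eligible among unknowns: 0.6190 × 120 = 74.28
Denominator: 392 + 74.28 = 466.28
RR3 = 201 / 466.28 = 0.4311

43.1%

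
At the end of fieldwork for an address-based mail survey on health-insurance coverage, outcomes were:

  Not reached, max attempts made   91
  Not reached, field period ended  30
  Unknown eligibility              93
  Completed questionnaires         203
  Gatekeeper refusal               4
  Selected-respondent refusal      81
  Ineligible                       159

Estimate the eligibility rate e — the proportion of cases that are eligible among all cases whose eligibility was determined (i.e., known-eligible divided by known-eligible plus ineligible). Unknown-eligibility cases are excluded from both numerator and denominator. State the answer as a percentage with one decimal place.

72.0%

Declined to participate = 4 + 81 = 85
No answer / not reached = 30 + 91 = 121
Eligible (known) → 203 + 85 + 121 = 409
e = 409 / (409 + 159) = 409 / 568 = 0.7201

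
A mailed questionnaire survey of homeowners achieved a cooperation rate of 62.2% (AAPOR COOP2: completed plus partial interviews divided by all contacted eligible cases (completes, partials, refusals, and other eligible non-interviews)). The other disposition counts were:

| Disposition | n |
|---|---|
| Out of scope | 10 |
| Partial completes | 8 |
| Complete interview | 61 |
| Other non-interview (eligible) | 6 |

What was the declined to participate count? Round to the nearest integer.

36

Top = 61 + 8 = 69
COOP2 = 69 / D = 0.622
D = 69 / 0.622 = 110.9
Rest of base = 75
declined to participate = 110.9 − 75 ≈ 36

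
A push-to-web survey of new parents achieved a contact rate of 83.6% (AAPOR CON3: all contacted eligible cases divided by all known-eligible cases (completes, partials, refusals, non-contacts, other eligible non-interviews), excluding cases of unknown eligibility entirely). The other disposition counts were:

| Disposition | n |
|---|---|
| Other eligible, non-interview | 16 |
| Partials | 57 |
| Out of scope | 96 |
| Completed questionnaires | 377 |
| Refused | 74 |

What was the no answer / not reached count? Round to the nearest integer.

Top → 377 + 57 + 74 + 16 = 524
CON3 = 524 / D = 0.836
D = 524 / 0.836 = 626.8
Rest of base = 524
no answer / not reached = 626.8 − 524 ≈ 103

103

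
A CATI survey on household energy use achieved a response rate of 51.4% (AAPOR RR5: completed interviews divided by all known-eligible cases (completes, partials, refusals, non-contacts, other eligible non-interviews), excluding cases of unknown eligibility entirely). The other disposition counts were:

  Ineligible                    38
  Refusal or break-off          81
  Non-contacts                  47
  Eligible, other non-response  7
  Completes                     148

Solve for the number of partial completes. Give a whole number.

RR5 = 148 / D = 0.514
D = 148 / 0.514 = 287.9
Other denominator terms total 283
partial completes = 287.9 − 283 ≈ 5

5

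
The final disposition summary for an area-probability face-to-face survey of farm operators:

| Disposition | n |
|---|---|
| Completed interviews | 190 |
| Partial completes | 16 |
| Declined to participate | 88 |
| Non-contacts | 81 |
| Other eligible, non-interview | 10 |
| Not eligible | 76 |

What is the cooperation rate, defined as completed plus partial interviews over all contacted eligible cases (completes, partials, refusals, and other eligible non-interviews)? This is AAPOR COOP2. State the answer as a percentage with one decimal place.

Top: 190 + 16 = 206
Denom: 190 + 16 + 88 + 10 = 304
COOP2 = 206 / 304 = 0.6776

67.8%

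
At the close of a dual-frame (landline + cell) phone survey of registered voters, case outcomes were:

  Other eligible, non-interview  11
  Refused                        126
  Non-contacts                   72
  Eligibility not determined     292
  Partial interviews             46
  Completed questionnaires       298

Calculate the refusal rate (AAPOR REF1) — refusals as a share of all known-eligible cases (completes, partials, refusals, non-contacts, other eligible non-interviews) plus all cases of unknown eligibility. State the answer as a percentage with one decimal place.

Top: 126
Denominator: 298 + 46 + 126 + 72 + 11 + 292 = 845
REF1 = 126 / 845 = 0.1491

14.9%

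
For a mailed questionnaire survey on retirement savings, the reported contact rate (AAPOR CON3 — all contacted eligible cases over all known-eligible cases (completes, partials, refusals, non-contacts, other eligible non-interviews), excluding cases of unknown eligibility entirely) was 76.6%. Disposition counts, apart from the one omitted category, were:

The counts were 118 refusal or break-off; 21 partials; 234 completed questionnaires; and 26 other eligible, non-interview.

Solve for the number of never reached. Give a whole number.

122

Top = 234 + 21 + 118 + 26 = 399
CON3 = 399 / D = 0.766
D = 399 / 0.766 = 520.9
Remaining denominator categories sum to 399
never reached = 520.9 − 399 ≈ 122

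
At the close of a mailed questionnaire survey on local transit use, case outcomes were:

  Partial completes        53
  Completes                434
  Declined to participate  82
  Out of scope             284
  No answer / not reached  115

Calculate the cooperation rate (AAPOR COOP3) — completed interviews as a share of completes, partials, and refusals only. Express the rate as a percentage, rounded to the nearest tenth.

76.3%

Top → 434
Base → 434 + 53 + 82 = 569
COOP3 = 434 / 569 = 0.7627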